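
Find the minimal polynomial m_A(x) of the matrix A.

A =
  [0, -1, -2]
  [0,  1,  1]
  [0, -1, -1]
x^3

The characteristic polynomial is χ_A(x) = x^3, so the eigenvalues are known. The minimal polynomial is
  m_A(x) = Π_λ (x − λ)^{k_λ}
where k_λ is the size of the *largest* Jordan block for λ (equivalently, the smallest k with (A − λI)^k v = 0 for every generalised eigenvector v of λ).

  λ = 0: largest Jordan block has size 3, contributing (x − 0)^3

So m_A(x) = x^3 = x^3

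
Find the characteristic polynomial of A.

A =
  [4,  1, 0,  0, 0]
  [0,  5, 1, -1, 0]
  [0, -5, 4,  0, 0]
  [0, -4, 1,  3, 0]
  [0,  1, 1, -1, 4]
x^5 - 20*x^4 + 160*x^3 - 640*x^2 + 1280*x - 1024

Expanding det(x·I − A) (e.g. by cofactor expansion or by noting that A is similar to its Jordan form J, which has the same characteristic polynomial as A) gives
  χ_A(x) = x^5 - 20*x^4 + 160*x^3 - 640*x^2 + 1280*x - 1024
which factors as (x - 4)^5. The eigenvalues (with algebraic multiplicities) are λ = 4 with multiplicity 5.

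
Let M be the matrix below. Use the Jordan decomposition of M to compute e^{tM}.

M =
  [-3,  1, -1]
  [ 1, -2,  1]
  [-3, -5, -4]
e^{tM} =
  [2*t^2*exp(-3*t) + exp(-3*t), 3*t^2*exp(-3*t) + t*exp(-3*t), t^2*exp(-3*t) - t*exp(-3*t)]
  [-t^2*exp(-3*t) + t*exp(-3*t), -3*t^2*exp(-3*t)/2 + t*exp(-3*t) + exp(-3*t), -t^2*exp(-3*t)/2 + t*exp(-3*t)]
  [-t^2*exp(-3*t) - 3*t*exp(-3*t), -3*t^2*exp(-3*t)/2 - 5*t*exp(-3*t), -t^2*exp(-3*t)/2 - t*exp(-3*t) + exp(-3*t)]

Strategy: write M = P · J · P⁻¹ where J is a Jordan canonical form, so e^{tM} = P · e^{tJ} · P⁻¹, and e^{tJ} can be computed block-by-block.

M has Jordan form
J =
  [-3,  1,  0]
  [ 0, -3,  1]
  [ 0,  0, -3]
(up to reordering of blocks).

Per-block formulas:
  For a 3×3 Jordan block J_3(-3): exp(t · J_3(-3)) = e^(-3t)·(I + t·N + (t^2/2)·N^2), where N is the 3×3 nilpotent shift.

After assembling e^{tJ} and conjugating by P, we get:

e^{tM} =
  [2*t^2*exp(-3*t) + exp(-3*t), 3*t^2*exp(-3*t) + t*exp(-3*t), t^2*exp(-3*t) - t*exp(-3*t)]
  [-t^2*exp(-3*t) + t*exp(-3*t), -3*t^2*exp(-3*t)/2 + t*exp(-3*t) + exp(-3*t), -t^2*exp(-3*t)/2 + t*exp(-3*t)]
  [-t^2*exp(-3*t) - 3*t*exp(-3*t), -3*t^2*exp(-3*t)/2 - 5*t*exp(-3*t), -t^2*exp(-3*t)/2 - t*exp(-3*t) + exp(-3*t)]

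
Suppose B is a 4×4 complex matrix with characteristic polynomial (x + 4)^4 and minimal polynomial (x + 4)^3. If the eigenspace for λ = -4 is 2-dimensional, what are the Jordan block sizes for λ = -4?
Block sizes for λ = -4: [3, 1]

Step 1 — from the characteristic polynomial, algebraic multiplicity of λ = -4 is 4. From dim ker(B − (-4)·I) = 2, there are exactly 2 Jordan blocks for λ = -4.
Step 2 — from the minimal polynomial, the factor (x + 4)^3 tells us the largest block for λ = -4 has size 3.
Step 3 — with total size 4, 2 blocks, and largest block 3, the block sizes (in nonincreasing order) are [3, 1].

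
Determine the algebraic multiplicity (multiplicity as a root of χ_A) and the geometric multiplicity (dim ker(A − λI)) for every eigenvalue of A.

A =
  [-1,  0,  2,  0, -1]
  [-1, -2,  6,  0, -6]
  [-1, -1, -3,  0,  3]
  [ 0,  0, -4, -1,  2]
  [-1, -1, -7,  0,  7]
λ = -1: alg = 4, geom = 2; λ = 4: alg = 1, geom = 1

Step 1 — factor the characteristic polynomial to read off the algebraic multiplicities:
  χ_A(x) = (x - 4)*(x + 1)^4

Step 2 — compute geometric multiplicities via the rank-nullity identity g(λ) = n − rank(A − λI):
  rank(A − (-1)·I) = 3, so dim ker(A − (-1)·I) = n − 3 = 2
  rank(A − (4)·I) = 4, so dim ker(A − (4)·I) = n − 4 = 1

Summary:
  λ = -1: algebraic multiplicity = 4, geometric multiplicity = 2
  λ = 4: algebraic multiplicity = 1, geometric multiplicity = 1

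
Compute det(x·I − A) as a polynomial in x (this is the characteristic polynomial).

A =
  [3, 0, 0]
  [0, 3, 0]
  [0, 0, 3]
x^3 - 9*x^2 + 27*x - 27

Expanding det(x·I − A) (e.g. by cofactor expansion or by noting that A is similar to its Jordan form J, which has the same characteristic polynomial as A) gives
  χ_A(x) = x^3 - 9*x^2 + 27*x - 27
which factors as (x - 3)^3. The eigenvalues (with algebraic multiplicities) are λ = 3 with multiplicity 3.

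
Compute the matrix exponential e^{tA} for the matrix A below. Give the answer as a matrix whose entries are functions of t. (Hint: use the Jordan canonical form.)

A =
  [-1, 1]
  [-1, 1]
e^{tA} =
  [1 - t, t]
  [-t, t + 1]

Strategy: write A = P · J · P⁻¹ where J is a Jordan canonical form, so e^{tA} = P · e^{tJ} · P⁻¹, and e^{tJ} can be computed block-by-block.

A has Jordan form
J =
  [0, 1]
  [0, 0]
(up to reordering of blocks).

Per-block formulas:
  For a 2×2 Jordan block J_2(0): exp(t · J_2(0)) = e^(0t)·(I + t·N), where N is the 2×2 nilpotent shift.

After assembling e^{tJ} and conjugating by P, we get:

e^{tA} =
  [1 - t, t]
  [-t, t + 1]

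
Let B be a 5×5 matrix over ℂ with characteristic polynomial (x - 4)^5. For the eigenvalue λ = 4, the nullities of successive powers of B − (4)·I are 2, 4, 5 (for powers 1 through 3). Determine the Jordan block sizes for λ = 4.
Block sizes for λ = 4: [3, 2]

From the dimensions of kernels of powers, the number of Jordan blocks of size at least j is d_j − d_{j−1} where d_j = dim ker(N^j) (with d_0 = 0). Computing the differences gives [2, 2, 1].
The number of blocks of size exactly k is (#blocks of size ≥ k) − (#blocks of size ≥ k + 1), so the partition is: 1 block(s) of size 2, 1 block(s) of size 3.
In nonincreasing order the block sizes are [3, 2].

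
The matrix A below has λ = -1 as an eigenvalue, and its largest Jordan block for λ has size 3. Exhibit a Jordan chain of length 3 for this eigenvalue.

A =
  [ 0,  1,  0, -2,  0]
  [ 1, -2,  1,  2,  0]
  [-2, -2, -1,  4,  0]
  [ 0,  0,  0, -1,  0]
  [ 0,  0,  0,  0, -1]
A Jordan chain for λ = -1 of length 3:
v_1 = (2, -2, -4, 0, 0)ᵀ
v_2 = (1, 1, -2, 0, 0)ᵀ
v_3 = (1, 0, 0, 0, 0)ᵀ

Let N = A − (-1)·I. We want v_3 with N^3 v_3 = 0 but N^2 v_3 ≠ 0; then v_{j-1} := N · v_j for j = 3, …, 2.

Pick v_3 = (1, 0, 0, 0, 0)ᵀ.
Then v_2 = N · v_3 = (1, 1, -2, 0, 0)ᵀ.
Then v_1 = N · v_2 = (2, -2, -4, 0, 0)ᵀ.

Sanity check: (A − (-1)·I) v_1 = (0, 0, 0, 0, 0)ᵀ = 0. ✓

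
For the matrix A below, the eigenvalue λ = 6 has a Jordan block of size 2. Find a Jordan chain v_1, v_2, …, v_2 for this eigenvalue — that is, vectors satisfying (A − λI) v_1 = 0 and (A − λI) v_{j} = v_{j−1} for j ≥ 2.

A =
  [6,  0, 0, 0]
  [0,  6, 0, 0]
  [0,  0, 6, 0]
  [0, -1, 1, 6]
A Jordan chain for λ = 6 of length 2:
v_1 = (0, 0, 0, -1)ᵀ
v_2 = (0, 1, 0, 0)ᵀ

Let N = A − (6)·I. We want v_2 with N^2 v_2 = 0 but N^1 v_2 ≠ 0; then v_{j-1} := N · v_j for j = 2, …, 2.

Pick v_2 = (0, 1, 0, 0)ᵀ.
Then v_1 = N · v_2 = (0, 0, 0, -1)ᵀ.

Sanity check: (A − (6)·I) v_1 = (0, 0, 0, 0)ᵀ = 0. ✓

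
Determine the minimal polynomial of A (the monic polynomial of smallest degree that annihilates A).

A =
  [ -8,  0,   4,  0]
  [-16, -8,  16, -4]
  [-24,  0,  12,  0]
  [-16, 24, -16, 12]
x^2 - 4*x

The characteristic polynomial is χ_A(x) = x^2*(x - 4)^2, so the eigenvalues are known. The minimal polynomial is
  m_A(x) = Π_λ (x − λ)^{k_λ}
where k_λ is the size of the *largest* Jordan block for λ (equivalently, the smallest k with (A − λI)^k v = 0 for every generalised eigenvector v of λ).

  λ = 0: largest Jordan block has size 1, contributing (x − 0)
  λ = 4: largest Jordan block has size 1, contributing (x − 4)

So m_A(x) = x*(x - 4) = x^2 - 4*x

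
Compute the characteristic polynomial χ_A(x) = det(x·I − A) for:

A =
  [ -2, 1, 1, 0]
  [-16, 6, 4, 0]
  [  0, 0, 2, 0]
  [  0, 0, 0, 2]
x^4 - 8*x^3 + 24*x^2 - 32*x + 16

Expanding det(x·I − A) (e.g. by cofactor expansion or by noting that A is similar to its Jordan form J, which has the same characteristic polynomial as A) gives
  χ_A(x) = x^4 - 8*x^3 + 24*x^2 - 32*x + 16
which factors as (x - 2)^4. The eigenvalues (with algebraic multiplicities) are λ = 2 with multiplicity 4.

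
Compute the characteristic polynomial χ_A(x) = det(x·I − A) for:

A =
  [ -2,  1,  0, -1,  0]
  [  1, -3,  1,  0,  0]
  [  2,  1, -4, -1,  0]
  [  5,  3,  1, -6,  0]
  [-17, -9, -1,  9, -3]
x^5 + 18*x^4 + 129*x^3 + 460*x^2 + 816*x + 576

Expanding det(x·I − A) (e.g. by cofactor expansion or by noting that A is similar to its Jordan form J, which has the same characteristic polynomial as A) gives
  χ_A(x) = x^5 + 18*x^4 + 129*x^3 + 460*x^2 + 816*x + 576
which factors as (x + 3)^2*(x + 4)^3. The eigenvalues (with algebraic multiplicities) are λ = -4 with multiplicity 3, λ = -3 with multiplicity 2.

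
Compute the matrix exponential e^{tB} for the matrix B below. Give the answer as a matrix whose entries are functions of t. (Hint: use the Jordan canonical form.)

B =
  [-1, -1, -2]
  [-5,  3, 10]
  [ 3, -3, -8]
e^{tB} =
  [t*exp(-2*t) + exp(-2*t), -t*exp(-2*t), -2*t*exp(-2*t)]
  [-5*t*exp(-2*t), 5*t*exp(-2*t) + exp(-2*t), 10*t*exp(-2*t)]
  [3*t*exp(-2*t), -3*t*exp(-2*t), -6*t*exp(-2*t) + exp(-2*t)]

Strategy: write B = P · J · P⁻¹ where J is a Jordan canonical form, so e^{tB} = P · e^{tJ} · P⁻¹, and e^{tJ} can be computed block-by-block.

B has Jordan form
J =
  [-2,  1,  0]
  [ 0, -2,  0]
  [ 0,  0, -2]
(up to reordering of blocks).

Per-block formulas:
  For a 2×2 Jordan block J_2(-2): exp(t · J_2(-2)) = e^(-2t)·(I + t·N), where N is the 2×2 nilpotent shift.
  For a 1×1 block at λ = -2: exp(t · [-2]) = [e^(-2t)].

After assembling e^{tJ} and conjugating by P, we get:

e^{tB} =
  [t*exp(-2*t) + exp(-2*t), -t*exp(-2*t), -2*t*exp(-2*t)]
  [-5*t*exp(-2*t), 5*t*exp(-2*t) + exp(-2*t), 10*t*exp(-2*t)]
  [3*t*exp(-2*t), -3*t*exp(-2*t), -6*t*exp(-2*t) + exp(-2*t)]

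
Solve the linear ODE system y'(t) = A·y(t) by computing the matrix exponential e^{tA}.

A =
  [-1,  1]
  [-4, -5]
e^{tA} =
  [2*t*exp(-3*t) + exp(-3*t), t*exp(-3*t)]
  [-4*t*exp(-3*t), -2*t*exp(-3*t) + exp(-3*t)]

Strategy: write A = P · J · P⁻¹ where J is a Jordan canonical form, so e^{tA} = P · e^{tJ} · P⁻¹, and e^{tJ} can be computed block-by-block.

A has Jordan form
J =
  [-3,  1]
  [ 0, -3]
(up to reordering of blocks).

Per-block formulas:
  For a 2×2 Jordan block J_2(-3): exp(t · J_2(-3)) = e^(-3t)·(I + t·N), where N is the 2×2 nilpotent shift.

After assembling e^{tJ} and conjugating by P, we get:

e^{tA} =
  [2*t*exp(-3*t) + exp(-3*t), t*exp(-3*t)]
  [-4*t*exp(-3*t), -2*t*exp(-3*t) + exp(-3*t)]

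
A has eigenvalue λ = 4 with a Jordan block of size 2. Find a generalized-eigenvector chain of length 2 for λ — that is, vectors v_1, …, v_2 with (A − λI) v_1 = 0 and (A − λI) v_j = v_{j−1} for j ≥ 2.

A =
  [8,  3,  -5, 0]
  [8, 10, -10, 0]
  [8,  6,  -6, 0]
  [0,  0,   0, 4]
A Jordan chain for λ = 4 of length 2:
v_1 = (4, 8, 8, 0)ᵀ
v_2 = (1, 0, 0, 0)ᵀ

Let N = A − (4)·I. We want v_2 with N^2 v_2 = 0 but N^1 v_2 ≠ 0; then v_{j-1} := N · v_j for j = 2, …, 2.

Pick v_2 = (1, 0, 0, 0)ᵀ.
Then v_1 = N · v_2 = (4, 8, 8, 0)ᵀ.

Sanity check: (A − (4)·I) v_1 = (0, 0, 0, 0)ᵀ = 0. ✓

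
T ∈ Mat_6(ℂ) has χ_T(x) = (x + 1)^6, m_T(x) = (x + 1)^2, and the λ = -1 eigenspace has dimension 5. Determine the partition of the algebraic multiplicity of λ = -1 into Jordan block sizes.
Block sizes for λ = -1: [2, 1, 1, 1, 1]

Step 1 — from the characteristic polynomial, algebraic multiplicity of λ = -1 is 6. From dim ker(T − (-1)·I) = 5, there are exactly 5 Jordan blocks for λ = -1.
Step 2 — from the minimal polynomial, the factor (x + 1)^2 tells us the largest block for λ = -1 has size 2.
Step 3 — with total size 6, 5 blocks, and largest block 2, the block sizes (in nonincreasing order) are [2, 1, 1, 1, 1].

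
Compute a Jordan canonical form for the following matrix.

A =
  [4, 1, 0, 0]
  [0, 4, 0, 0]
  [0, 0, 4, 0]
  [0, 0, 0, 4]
J_2(4) ⊕ J_1(4) ⊕ J_1(4)

The characteristic polynomial is
  det(x·I − A) = x^4 - 16*x^3 + 96*x^2 - 256*x + 256 = (x - 4)^4

Eigenvalues and multiplicities (the geometric multiplicity of λ is n − rank(A − λI), which equals the number of Jordan blocks for λ):
  λ = 4: algebraic multiplicity = 4, geometric multiplicity = 3

Determining the block sizes for each eigenvalue:
  λ = 4: 3 blocks summing to 4 forces exactly one block of size 2 and the rest size 1 → block sizes [2, 1, 1]

Assembling the blocks gives a Jordan form
J =
  [4, 1, 0, 0]
  [0, 4, 0, 0]
  [0, 0, 4, 0]
  [0, 0, 0, 4]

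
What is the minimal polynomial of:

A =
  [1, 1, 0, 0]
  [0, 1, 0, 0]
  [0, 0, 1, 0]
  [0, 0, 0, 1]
x^2 - 2*x + 1

The characteristic polynomial is χ_A(x) = (x - 1)^4, so the eigenvalues are known. The minimal polynomial is
  m_A(x) = Π_λ (x − λ)^{k_λ}
where k_λ is the size of the *largest* Jordan block for λ (equivalently, the smallest k with (A − λI)^k v = 0 for every generalised eigenvector v of λ).

  λ = 1: largest Jordan block has size 2, contributing (x − 1)^2

So m_A(x) = (x - 1)^2 = x^2 - 2*x + 1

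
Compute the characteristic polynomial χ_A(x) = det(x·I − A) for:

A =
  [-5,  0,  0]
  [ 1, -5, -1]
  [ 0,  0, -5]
x^3 + 15*x^2 + 75*x + 125

Expanding det(x·I − A) (e.g. by cofactor expansion or by noting that A is similar to its Jordan form J, which has the same characteristic polynomial as A) gives
  χ_A(x) = x^3 + 15*x^2 + 75*x + 125
which factors as (x + 5)^3. The eigenvalues (with algebraic multiplicities) are λ = -5 with multiplicity 3.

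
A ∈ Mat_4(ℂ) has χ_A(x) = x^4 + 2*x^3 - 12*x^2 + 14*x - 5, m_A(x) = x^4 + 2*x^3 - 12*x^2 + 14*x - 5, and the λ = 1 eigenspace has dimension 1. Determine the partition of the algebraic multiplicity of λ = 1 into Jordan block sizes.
Block sizes for λ = 1: [3]

Step 1 — from the characteristic polynomial, algebraic multiplicity of λ = 1 is 3. From dim ker(A − (1)·I) = 1, there are exactly 1 Jordan blocks for λ = 1.
Step 2 — from the minimal polynomial, the factor (x − 1)^3 tells us the largest block for λ = 1 has size 3.
Step 3 — with total size 3, 1 blocks, and largest block 3, the block sizes (in nonincreasing order) are [3].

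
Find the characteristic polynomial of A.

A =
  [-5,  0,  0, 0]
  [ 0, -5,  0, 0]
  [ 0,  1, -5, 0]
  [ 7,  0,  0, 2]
x^4 + 13*x^3 + 45*x^2 - 25*x - 250

Expanding det(x·I − A) (e.g. by cofactor expansion or by noting that A is similar to its Jordan form J, which has the same characteristic polynomial as A) gives
  χ_A(x) = x^4 + 13*x^3 + 45*x^2 - 25*x - 250
which factors as (x - 2)*(x + 5)^3. The eigenvalues (with algebraic multiplicities) are λ = -5 with multiplicity 3, λ = 2 with multiplicity 1.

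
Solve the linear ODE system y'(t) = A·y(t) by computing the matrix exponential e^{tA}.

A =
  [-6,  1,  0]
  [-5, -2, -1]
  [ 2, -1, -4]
e^{tA} =
  [-t^2*exp(-4*t)/2 - 2*t*exp(-4*t) + exp(-4*t), t*exp(-4*t), -t^2*exp(-4*t)/2]
  [-t^2*exp(-4*t) - 5*t*exp(-4*t), 2*t*exp(-4*t) + exp(-4*t), -t^2*exp(-4*t) - t*exp(-4*t)]
  [t^2*exp(-4*t)/2 + 2*t*exp(-4*t), -t*exp(-4*t), t^2*exp(-4*t)/2 + exp(-4*t)]

Strategy: write A = P · J · P⁻¹ where J is a Jordan canonical form, so e^{tA} = P · e^{tJ} · P⁻¹, and e^{tJ} can be computed block-by-block.

A has Jordan form
J =
  [-4,  1,  0]
  [ 0, -4,  1]
  [ 0,  0, -4]
(up to reordering of blocks).

Per-block formulas:
  For a 3×3 Jordan block J_3(-4): exp(t · J_3(-4)) = e^(-4t)·(I + t·N + (t^2/2)·N^2), where N is the 3×3 nilpotent shift.

After assembling e^{tJ} and conjugating by P, we get:

e^{tA} =
  [-t^2*exp(-4*t)/2 - 2*t*exp(-4*t) + exp(-4*t), t*exp(-4*t), -t^2*exp(-4*t)/2]
  [-t^2*exp(-4*t) - 5*t*exp(-4*t), 2*t*exp(-4*t) + exp(-4*t), -t^2*exp(-4*t) - t*exp(-4*t)]
  [t^2*exp(-4*t)/2 + 2*t*exp(-4*t), -t*exp(-4*t), t^2*exp(-4*t)/2 + exp(-4*t)]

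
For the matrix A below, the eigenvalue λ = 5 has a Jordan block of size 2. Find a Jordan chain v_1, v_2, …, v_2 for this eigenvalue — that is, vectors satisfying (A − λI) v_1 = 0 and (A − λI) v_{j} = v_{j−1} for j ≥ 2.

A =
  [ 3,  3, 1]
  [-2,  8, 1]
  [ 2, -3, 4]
A Jordan chain for λ = 5 of length 2:
v_1 = (-2, -2, 2)ᵀ
v_2 = (1, 0, 0)ᵀ

Let N = A − (5)·I. We want v_2 with N^2 v_2 = 0 but N^1 v_2 ≠ 0; then v_{j-1} := N · v_j for j = 2, …, 2.

Pick v_2 = (1, 0, 0)ᵀ.
Then v_1 = N · v_2 = (-2, -2, 2)ᵀ.

Sanity check: (A − (5)·I) v_1 = (0, 0, 0)ᵀ = 0. ✓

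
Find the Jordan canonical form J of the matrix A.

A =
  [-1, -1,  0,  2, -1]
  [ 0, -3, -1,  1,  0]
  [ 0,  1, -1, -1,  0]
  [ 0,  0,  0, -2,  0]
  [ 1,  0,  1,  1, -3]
J_2(-2) ⊕ J_2(-2) ⊕ J_1(-2)

The characteristic polynomial is
  det(x·I − A) = x^5 + 10*x^4 + 40*x^3 + 80*x^2 + 80*x + 32 = (x + 2)^5

Eigenvalues and multiplicities (the geometric multiplicity of λ is n − rank(A − λI), which equals the number of Jordan blocks for λ):
  λ = -2: algebraic multiplicity = 5, geometric multiplicity = 3

Determining the block sizes for each eigenvalue:
  λ = -2: with am = 5 and gm = 3, the partition is not yet determined (e.g. several partitions of 5 into 3 parts exist). Let N = A − (-2)·I. Computing rank(N^1) = 2, rank(N^2) = 0; the number of blocks of size ≥ j is rank(N^{j−1}) − rank(N^j), giving [3, 2]. So we have 2 block(s) of size 2, 1 block(s) of size 1 → block sizes [2, 2, 1]

Assembling the blocks gives a Jordan form
J =
  [-2,  1,  0,  0,  0]
  [ 0, -2,  0,  0,  0]
  [ 0,  0, -2,  1,  0]
  [ 0,  0,  0, -2,  0]
  [ 0,  0,  0,  0, -2]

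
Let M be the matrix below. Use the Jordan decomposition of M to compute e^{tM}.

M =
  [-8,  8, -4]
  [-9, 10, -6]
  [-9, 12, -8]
e^{tM} =
  [-6*t*exp(-2*t) + exp(-2*t), 8*t*exp(-2*t), -4*t*exp(-2*t)]
  [-9*t*exp(-2*t), 12*t*exp(-2*t) + exp(-2*t), -6*t*exp(-2*t)]
  [-9*t*exp(-2*t), 12*t*exp(-2*t), -6*t*exp(-2*t) + exp(-2*t)]

Strategy: write M = P · J · P⁻¹ where J is a Jordan canonical form, so e^{tM} = P · e^{tJ} · P⁻¹, and e^{tJ} can be computed block-by-block.

M has Jordan form
J =
  [-2,  1,  0]
  [ 0, -2,  0]
  [ 0,  0, -2]
(up to reordering of blocks).

Per-block formulas:
  For a 2×2 Jordan block J_2(-2): exp(t · J_2(-2)) = e^(-2t)·(I + t·N), where N is the 2×2 nilpotent shift.
  For a 1×1 block at λ = -2: exp(t · [-2]) = [e^(-2t)].

After assembling e^{tJ} and conjugating by P, we get:

e^{tM} =
  [-6*t*exp(-2*t) + exp(-2*t), 8*t*exp(-2*t), -4*t*exp(-2*t)]
  [-9*t*exp(-2*t), 12*t*exp(-2*t) + exp(-2*t), -6*t*exp(-2*t)]
  [-9*t*exp(-2*t), 12*t*exp(-2*t), -6*t*exp(-2*t) + exp(-2*t)]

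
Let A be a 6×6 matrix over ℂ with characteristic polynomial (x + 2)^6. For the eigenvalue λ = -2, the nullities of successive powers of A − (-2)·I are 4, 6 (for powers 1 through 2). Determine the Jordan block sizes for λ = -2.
Block sizes for λ = -2: [2, 2, 1, 1]

From the dimensions of kernels of powers, the number of Jordan blocks of size at least j is d_j − d_{j−1} where d_j = dim ker(N^j) (with d_0 = 0). Computing the differences gives [4, 2].
The number of blocks of size exactly k is (#blocks of size ≥ k) − (#blocks of size ≥ k + 1), so the partition is: 2 block(s) of size 1, 2 block(s) of size 2.
In nonincreasing order the block sizes are [2, 2, 1, 1].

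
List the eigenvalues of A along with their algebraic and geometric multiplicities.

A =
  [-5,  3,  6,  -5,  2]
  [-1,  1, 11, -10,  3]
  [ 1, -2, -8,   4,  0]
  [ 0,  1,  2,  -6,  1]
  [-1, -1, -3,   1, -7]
λ = -5: alg = 5, geom = 2

Step 1 — factor the characteristic polynomial to read off the algebraic multiplicities:
  χ_A(x) = (x + 5)^5

Step 2 — compute geometric multiplicities via the rank-nullity identity g(λ) = n − rank(A − λI):
  rank(A − (-5)·I) = 3, so dim ker(A − (-5)·I) = n − 3 = 2

Summary:
  λ = -5: algebraic multiplicity = 5, geometric multiplicity = 2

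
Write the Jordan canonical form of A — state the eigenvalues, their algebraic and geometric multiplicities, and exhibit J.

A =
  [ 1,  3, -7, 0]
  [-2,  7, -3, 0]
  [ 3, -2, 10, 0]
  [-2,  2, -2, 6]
J_3(6) ⊕ J_1(6)

The characteristic polynomial is
  det(x·I − A) = x^4 - 24*x^3 + 216*x^2 - 864*x + 1296 = (x - 6)^4

Eigenvalues and multiplicities (the geometric multiplicity of λ is n − rank(A − λI), which equals the number of Jordan blocks for λ):
  λ = 6: algebraic multiplicity = 4, geometric multiplicity = 2

Determining the block sizes for each eigenvalue:
  λ = 6: with am = 4 and gm = 2, the partition is not yet determined (e.g. several partitions of 4 into 2 parts exist). Let N = A − (6)·I. Computing rank(N^1) = 2, rank(N^2) = 1, rank(N^3) = 0; the number of blocks of size ≥ j is rank(N^{j−1}) − rank(N^j), giving [2, 1, 1]. So we have 1 block(s) of size 3, 1 block(s) of size 1 → block sizes [3, 1]

Assembling the blocks gives a Jordan form
J =
  [6, 1, 0, 0]
  [0, 6, 1, 0]
  [0, 0, 6, 0]
  [0, 0, 0, 6]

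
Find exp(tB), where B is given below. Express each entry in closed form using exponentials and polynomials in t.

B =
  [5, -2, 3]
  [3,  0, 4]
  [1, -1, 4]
e^{tB} =
  [t^2*exp(3*t)/2 + 2*t*exp(3*t) + exp(3*t), -t^2*exp(3*t)/2 - 2*t*exp(3*t), t^2*exp(3*t)/2 + 3*t*exp(3*t)]
  [t^2*exp(3*t)/2 + 3*t*exp(3*t), -t^2*exp(3*t)/2 - 3*t*exp(3*t) + exp(3*t), t^2*exp(3*t)/2 + 4*t*exp(3*t)]
  [t*exp(3*t), -t*exp(3*t), t*exp(3*t) + exp(3*t)]

Strategy: write B = P · J · P⁻¹ where J is a Jordan canonical form, so e^{tB} = P · e^{tJ} · P⁻¹, and e^{tJ} can be computed block-by-block.

B has Jordan form
J =
  [3, 1, 0]
  [0, 3, 1]
  [0, 0, 3]
(up to reordering of blocks).

Per-block formulas:
  For a 3×3 Jordan block J_3(3): exp(t · J_3(3)) = e^(3t)·(I + t·N + (t^2/2)·N^2), where N is the 3×3 nilpotent shift.

After assembling e^{tJ} and conjugating by P, we get:

e^{tB} =
  [t^2*exp(3*t)/2 + 2*t*exp(3*t) + exp(3*t), -t^2*exp(3*t)/2 - 2*t*exp(3*t), t^2*exp(3*t)/2 + 3*t*exp(3*t)]
  [t^2*exp(3*t)/2 + 3*t*exp(3*t), -t^2*exp(3*t)/2 - 3*t*exp(3*t) + exp(3*t), t^2*exp(3*t)/2 + 4*t*exp(3*t)]
  [t*exp(3*t), -t*exp(3*t), t*exp(3*t) + exp(3*t)]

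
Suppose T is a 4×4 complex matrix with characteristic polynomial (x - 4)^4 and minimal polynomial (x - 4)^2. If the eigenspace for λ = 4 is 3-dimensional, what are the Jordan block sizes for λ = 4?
Block sizes for λ = 4: [2, 1, 1]

Step 1 — from the characteristic polynomial, algebraic multiplicity of λ = 4 is 4. From dim ker(T − (4)·I) = 3, there are exactly 3 Jordan blocks for λ = 4.
Step 2 — from the minimal polynomial, the factor (x − 4)^2 tells us the largest block for λ = 4 has size 2.
Step 3 — with total size 4, 3 blocks, and largest block 2, the block sizes (in nonincreasing order) are [2, 1, 1].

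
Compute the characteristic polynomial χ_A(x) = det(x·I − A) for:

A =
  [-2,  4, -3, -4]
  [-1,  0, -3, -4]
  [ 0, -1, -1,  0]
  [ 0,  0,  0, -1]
x^4 + 4*x^3 + 6*x^2 + 4*x + 1

Expanding det(x·I − A) (e.g. by cofactor expansion or by noting that A is similar to its Jordan form J, which has the same characteristic polynomial as A) gives
  χ_A(x) = x^4 + 4*x^3 + 6*x^2 + 4*x + 1
which factors as (x + 1)^4. The eigenvalues (with algebraic multiplicities) are λ = -1 with multiplicity 4.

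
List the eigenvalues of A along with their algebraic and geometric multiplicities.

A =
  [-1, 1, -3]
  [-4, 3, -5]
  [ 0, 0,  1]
λ = 1: alg = 3, geom = 1

Step 1 — factor the characteristic polynomial to read off the algebraic multiplicities:
  χ_A(x) = (x - 1)^3

Step 2 — compute geometric multiplicities via the rank-nullity identity g(λ) = n − rank(A − λI):
  rank(A − (1)·I) = 2, so dim ker(A − (1)·I) = n − 2 = 1

Summary:
  λ = 1: algebraic multiplicity = 3, geometric multiplicity = 1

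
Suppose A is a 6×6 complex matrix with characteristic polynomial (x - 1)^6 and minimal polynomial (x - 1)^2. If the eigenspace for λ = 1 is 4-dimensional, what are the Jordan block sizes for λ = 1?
Block sizes for λ = 1: [2, 2, 1, 1]

Step 1 — from the characteristic polynomial, algebraic multiplicity of λ = 1 is 6. From dim ker(A − (1)·I) = 4, there are exactly 4 Jordan blocks for λ = 1.
Step 2 — from the minimal polynomial, the factor (x − 1)^2 tells us the largest block for λ = 1 has size 2.
Step 3 — with total size 6, 4 blocks, and largest block 2, the block sizes (in nonincreasing order) are [2, 2, 1, 1].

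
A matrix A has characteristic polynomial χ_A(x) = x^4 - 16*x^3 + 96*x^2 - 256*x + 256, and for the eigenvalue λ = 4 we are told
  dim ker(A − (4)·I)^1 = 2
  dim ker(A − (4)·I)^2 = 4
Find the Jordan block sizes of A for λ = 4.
Block sizes for λ = 4: [2, 2]

From the dimensions of kernels of powers, the number of Jordan blocks of size at least j is d_j − d_{j−1} where d_j = dim ker(N^j) (with d_0 = 0). Computing the differences gives [2, 2].
The number of blocks of size exactly k is (#blocks of size ≥ k) − (#blocks of size ≥ k + 1), so the partition is: 2 block(s) of size 2.
In nonincreasing order the block sizes are [2, 2].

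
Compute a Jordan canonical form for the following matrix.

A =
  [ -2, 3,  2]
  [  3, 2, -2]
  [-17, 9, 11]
J_2(3) ⊕ J_1(5)

The characteristic polynomial is
  det(x·I − A) = x^3 - 11*x^2 + 39*x - 45 = (x - 5)*(x - 3)^2

Eigenvalues and multiplicities (the geometric multiplicity of λ is n − rank(A − λI), which equals the number of Jordan blocks for λ):
  λ = 3: algebraic multiplicity = 2, geometric multiplicity = 1
  λ = 5: algebraic multiplicity = 1, geometric multiplicity = 1

Determining the block sizes for each eigenvalue:
  λ = 3: one block (gm = 1), so the single block has size am = 2 → block sizes [2]
  λ = 5: one block (gm = 1), so the single block has size am = 1 → block sizes [1]

Assembling the blocks gives a Jordan form
J =
  [3, 1, 0]
  [0, 3, 0]
  [0, 0, 5]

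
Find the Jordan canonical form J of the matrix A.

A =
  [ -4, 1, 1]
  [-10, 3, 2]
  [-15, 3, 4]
J_2(1) ⊕ J_1(1)

The characteristic polynomial is
  det(x·I − A) = x^3 - 3*x^2 + 3*x - 1 = (x - 1)^3

Eigenvalues and multiplicities (the geometric multiplicity of λ is n − rank(A − λI), which equals the number of Jordan blocks for λ):
  λ = 1: algebraic multiplicity = 3, geometric multiplicity = 2

Determining the block sizes for each eigenvalue:
  λ = 1: 2 blocks summing to 3 forces exactly one block of size 2 and the rest size 1 → block sizes [2, 1]

Assembling the blocks gives a Jordan form
J =
  [1, 1, 0]
  [0, 1, 0]
  [0, 0, 1]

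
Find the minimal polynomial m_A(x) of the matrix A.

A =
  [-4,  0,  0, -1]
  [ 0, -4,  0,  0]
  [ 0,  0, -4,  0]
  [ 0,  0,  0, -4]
x^2 + 8*x + 16

The characteristic polynomial is χ_A(x) = (x + 4)^4, so the eigenvalues are known. The minimal polynomial is
  m_A(x) = Π_λ (x − λ)^{k_λ}
where k_λ is the size of the *largest* Jordan block for λ (equivalently, the smallest k with (A − λI)^k v = 0 for every generalised eigenvector v of λ).

  λ = -4: largest Jordan block has size 2, contributing (x + 4)^2

So m_A(x) = (x + 4)^2 = x^2 + 8*x + 16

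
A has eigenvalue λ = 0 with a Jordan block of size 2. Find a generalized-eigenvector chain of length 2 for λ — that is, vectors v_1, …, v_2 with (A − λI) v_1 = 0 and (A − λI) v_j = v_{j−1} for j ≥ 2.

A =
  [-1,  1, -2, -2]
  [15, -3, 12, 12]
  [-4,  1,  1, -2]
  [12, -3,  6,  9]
A Jordan chain for λ = 0 of length 2:
v_1 = (1, -3, 1, -3)ᵀ
v_2 = (0, 1, 0, 0)ᵀ

Let N = A − (0)·I. We want v_2 with N^2 v_2 = 0 but N^1 v_2 ≠ 0; then v_{j-1} := N · v_j for j = 2, …, 2.

Pick v_2 = (0, 1, 0, 0)ᵀ.
Then v_1 = N · v_2 = (1, -3, 1, -3)ᵀ.

Sanity check: (A − (0)·I) v_1 = (0, 0, 0, 0)ᵀ = 0. ✓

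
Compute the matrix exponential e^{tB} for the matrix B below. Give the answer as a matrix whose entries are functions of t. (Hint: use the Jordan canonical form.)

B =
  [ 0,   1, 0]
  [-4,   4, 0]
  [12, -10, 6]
e^{tB} =
  [-2*t*exp(2*t) + exp(2*t), t*exp(2*t), 0]
  [-4*t*exp(2*t), 2*t*exp(2*t) + exp(2*t), 0]
  [-4*t*exp(2*t) + 4*exp(6*t) - 4*exp(2*t), 2*t*exp(2*t) - 3*exp(6*t) + 3*exp(2*t), exp(6*t)]

Strategy: write B = P · J · P⁻¹ where J is a Jordan canonical form, so e^{tB} = P · e^{tJ} · P⁻¹, and e^{tJ} can be computed block-by-block.

B has Jordan form
J =
  [2, 1, 0]
  [0, 2, 0]
  [0, 0, 6]
(up to reordering of blocks).

Per-block formulas:
  For a 1×1 block at λ = 6: exp(t · [6]) = [e^(6t)].
  For a 2×2 Jordan block J_2(2): exp(t · J_2(2)) = e^(2t)·(I + t·N), where N is the 2×2 nilpotent shift.

After assembling e^{tJ} and conjugating by P, we get:

e^{tB} =
  [-2*t*exp(2*t) + exp(2*t), t*exp(2*t), 0]
  [-4*t*exp(2*t), 2*t*exp(2*t) + exp(2*t), 0]
  [-4*t*exp(2*t) + 4*exp(6*t) - 4*exp(2*t), 2*t*exp(2*t) - 3*exp(6*t) + 3*exp(2*t), exp(6*t)]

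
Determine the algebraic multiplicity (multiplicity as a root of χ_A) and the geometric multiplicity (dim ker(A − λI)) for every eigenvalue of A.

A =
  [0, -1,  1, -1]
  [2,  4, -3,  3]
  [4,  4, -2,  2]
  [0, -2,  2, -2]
λ = 0: alg = 4, geom = 2

Step 1 — factor the characteristic polynomial to read off the algebraic multiplicities:
  χ_A(x) = x^4

Step 2 — compute geometric multiplicities via the rank-nullity identity g(λ) = n − rank(A − λI):
  rank(A − (0)·I) = 2, so dim ker(A − (0)·I) = n − 2 = 2

Summary:
  λ = 0: algebraic multiplicity = 4, geometric multiplicity = 2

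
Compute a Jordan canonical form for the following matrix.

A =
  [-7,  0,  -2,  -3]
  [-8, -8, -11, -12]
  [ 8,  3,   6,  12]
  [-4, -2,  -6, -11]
J_2(-5) ⊕ J_2(-5)

The characteristic polynomial is
  det(x·I − A) = x^4 + 20*x^3 + 150*x^2 + 500*x + 625 = (x + 5)^4

Eigenvalues and multiplicities (the geometric multiplicity of λ is n − rank(A − λI), which equals the number of Jordan blocks for λ):
  λ = -5: algebraic multiplicity = 4, geometric multiplicity = 2

Determining the block sizes for each eigenvalue:
  λ = -5: with am = 4 and gm = 2, the partition is not yet determined (e.g. several partitions of 4 into 2 parts exist). Let N = A − (-5)·I. Computing rank(N^1) = 2, rank(N^2) = 0; the number of blocks of size ≥ j is rank(N^{j−1}) − rank(N^j), giving [2, 2]. So we have 2 block(s) of size 2 → block sizes [2, 2]

Assembling the blocks gives a Jordan form
J =
  [-5,  1,  0,  0]
  [ 0, -5,  0,  0]
  [ 0,  0, -5,  1]
  [ 0,  0,  0, -5]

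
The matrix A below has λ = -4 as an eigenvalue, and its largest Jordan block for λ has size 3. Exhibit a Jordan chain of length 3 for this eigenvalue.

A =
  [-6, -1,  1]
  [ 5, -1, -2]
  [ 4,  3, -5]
A Jordan chain for λ = -4 of length 3:
v_1 = (3, -3, 3)ᵀ
v_2 = (-2, 5, 4)ᵀ
v_3 = (1, 0, 0)ᵀ

Let N = A − (-4)·I. We want v_3 with N^3 v_3 = 0 but N^2 v_3 ≠ 0; then v_{j-1} := N · v_j for j = 3, …, 2.

Pick v_3 = (1, 0, 0)ᵀ.
Then v_2 = N · v_3 = (-2, 5, 4)ᵀ.
Then v_1 = N · v_2 = (3, -3, 3)ᵀ.

Sanity check: (A − (-4)·I) v_1 = (0, 0, 0)ᵀ = 0. ✓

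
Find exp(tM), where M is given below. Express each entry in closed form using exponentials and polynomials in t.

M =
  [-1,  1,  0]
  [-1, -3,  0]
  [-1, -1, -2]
e^{tM} =
  [t*exp(-2*t) + exp(-2*t), t*exp(-2*t), 0]
  [-t*exp(-2*t), -t*exp(-2*t) + exp(-2*t), 0]
  [-t*exp(-2*t), -t*exp(-2*t), exp(-2*t)]

Strategy: write M = P · J · P⁻¹ where J is a Jordan canonical form, so e^{tM} = P · e^{tJ} · P⁻¹, and e^{tJ} can be computed block-by-block.

M has Jordan form
J =
  [-2,  1,  0]
  [ 0, -2,  0]
  [ 0,  0, -2]
(up to reordering of blocks).

Per-block formulas:
  For a 2×2 Jordan block J_2(-2): exp(t · J_2(-2)) = e^(-2t)·(I + t·N), where N is the 2×2 nilpotent shift.
  For a 1×1 block at λ = -2: exp(t · [-2]) = [e^(-2t)].

After assembling e^{tJ} and conjugating by P, we get:

e^{tM} =
  [t*exp(-2*t) + exp(-2*t), t*exp(-2*t), 0]
  [-t*exp(-2*t), -t*exp(-2*t) + exp(-2*t), 0]
  [-t*exp(-2*t), -t*exp(-2*t), exp(-2*t)]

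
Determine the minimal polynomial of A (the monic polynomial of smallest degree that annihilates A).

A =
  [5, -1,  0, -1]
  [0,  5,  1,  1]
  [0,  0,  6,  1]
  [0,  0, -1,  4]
x^2 - 10*x + 25

The characteristic polynomial is χ_A(x) = (x - 5)^4, so the eigenvalues are known. The minimal polynomial is
  m_A(x) = Π_λ (x − λ)^{k_λ}
where k_λ is the size of the *largest* Jordan block for λ (equivalently, the smallest k with (A − λI)^k v = 0 for every generalised eigenvector v of λ).

  λ = 5: largest Jordan block has size 2, contributing (x − 5)^2

So m_A(x) = (x - 5)^2 = x^2 - 10*x + 25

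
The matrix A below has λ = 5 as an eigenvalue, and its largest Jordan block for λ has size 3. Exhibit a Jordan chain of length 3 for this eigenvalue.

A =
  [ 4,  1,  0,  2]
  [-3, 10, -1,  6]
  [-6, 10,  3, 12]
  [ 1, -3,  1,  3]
A Jordan chain for λ = 5 of length 3:
v_1 = (-2, -6, -12, 2)ᵀ
v_2 = (1, 5, 10, -3)ᵀ
v_3 = (0, 1, 0, 0)ᵀ

Let N = A − (5)·I. We want v_3 with N^3 v_3 = 0 but N^2 v_3 ≠ 0; then v_{j-1} := N · v_j for j = 3, …, 2.

Pick v_3 = (0, 1, 0, 0)ᵀ.
Then v_2 = N · v_3 = (1, 5, 10, -3)ᵀ.
Then v_1 = N · v_2 = (-2, -6, -12, 2)ᵀ.

Sanity check: (A − (5)·I) v_1 = (0, 0, 0, 0)ᵀ = 0. ✓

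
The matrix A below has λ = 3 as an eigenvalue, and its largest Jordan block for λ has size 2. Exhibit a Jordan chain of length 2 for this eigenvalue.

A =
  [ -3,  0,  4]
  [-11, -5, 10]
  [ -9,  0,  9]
A Jordan chain for λ = 3 of length 2:
v_1 = (-6, -3, -9)ᵀ
v_2 = (1, -1, 0)ᵀ

Let N = A − (3)·I. We want v_2 with N^2 v_2 = 0 but N^1 v_2 ≠ 0; then v_{j-1} := N · v_j for j = 2, …, 2.

Pick v_2 = (1, -1, 0)ᵀ.
Then v_1 = N · v_2 = (-6, -3, -9)ᵀ.

Sanity check: (A − (3)·I) v_1 = (0, 0, 0)ᵀ = 0. ✓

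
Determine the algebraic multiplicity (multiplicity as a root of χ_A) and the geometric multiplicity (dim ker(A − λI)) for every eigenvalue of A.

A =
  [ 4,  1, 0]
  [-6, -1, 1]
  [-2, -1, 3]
λ = 2: alg = 3, geom = 1

Step 1 — factor the characteristic polynomial to read off the algebraic multiplicities:
  χ_A(x) = (x - 2)^3

Step 2 — compute geometric multiplicities via the rank-nullity identity g(λ) = n − rank(A − λI):
  rank(A − (2)·I) = 2, so dim ker(A − (2)·I) = n − 2 = 1

Summary:
  λ = 2: algebraic multiplicity = 3, geometric multiplicity = 1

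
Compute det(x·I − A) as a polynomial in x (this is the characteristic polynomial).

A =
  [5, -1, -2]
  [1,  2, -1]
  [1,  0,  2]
x^3 - 9*x^2 + 27*x - 27

Expanding det(x·I − A) (e.g. by cofactor expansion or by noting that A is similar to its Jordan form J, which has the same characteristic polynomial as A) gives
  χ_A(x) = x^3 - 9*x^2 + 27*x - 27
which factors as (x - 3)^3. The eigenvalues (with algebraic multiplicities) are λ = 3 with multiplicity 3.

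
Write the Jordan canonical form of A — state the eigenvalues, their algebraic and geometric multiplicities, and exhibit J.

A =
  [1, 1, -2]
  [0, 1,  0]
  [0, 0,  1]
J_2(1) ⊕ J_1(1)

The characteristic polynomial is
  det(x·I − A) = x^3 - 3*x^2 + 3*x - 1 = (x - 1)^3

Eigenvalues and multiplicities (the geometric multiplicity of λ is n − rank(A − λI), which equals the number of Jordan blocks for λ):
  λ = 1: algebraic multiplicity = 3, geometric multiplicity = 2

Determining the block sizes for each eigenvalue:
  λ = 1: 2 blocks summing to 3 forces exactly one block of size 2 and the rest size 1 → block sizes [2, 1]

Assembling the blocks gives a Jordan form
J =
  [1, 1, 0]
  [0, 1, 0]
  [0, 0, 1]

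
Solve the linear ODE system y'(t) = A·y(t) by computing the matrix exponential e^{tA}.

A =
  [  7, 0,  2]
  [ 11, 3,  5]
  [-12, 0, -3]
e^{tA} =
  [3*exp(3*t) - 2*exp(t), 0, exp(3*t) - exp(t)]
  [3*t*exp(3*t) + 4*exp(3*t) - 4*exp(t), exp(3*t), t*exp(3*t) + 2*exp(3*t) - 2*exp(t)]
  [-6*exp(3*t) + 6*exp(t), 0, -2*exp(3*t) + 3*exp(t)]

Strategy: write A = P · J · P⁻¹ where J is a Jordan canonical form, so e^{tA} = P · e^{tJ} · P⁻¹, and e^{tJ} can be computed block-by-block.

A has Jordan form
J =
  [1, 0, 0]
  [0, 3, 1]
  [0, 0, 3]
(up to reordering of blocks).

Per-block formulas:
  For a 2×2 Jordan block J_2(3): exp(t · J_2(3)) = e^(3t)·(I + t·N), where N is the 2×2 nilpotent shift.
  For a 1×1 block at λ = 1: exp(t · [1]) = [e^(1t)].

After assembling e^{tJ} and conjugating by P, we get:

e^{tA} =
  [3*exp(3*t) - 2*exp(t), 0, exp(3*t) - exp(t)]
  [3*t*exp(3*t) + 4*exp(3*t) - 4*exp(t), exp(3*t), t*exp(3*t) + 2*exp(3*t) - 2*exp(t)]
  [-6*exp(3*t) + 6*exp(t), 0, -2*exp(3*t) + 3*exp(t)]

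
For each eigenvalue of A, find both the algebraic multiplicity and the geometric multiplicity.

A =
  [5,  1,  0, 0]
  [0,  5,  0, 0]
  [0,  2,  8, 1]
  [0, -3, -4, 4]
λ = 5: alg = 2, geom = 1; λ = 6: alg = 2, geom = 1

Step 1 — factor the characteristic polynomial to read off the algebraic multiplicities:
  χ_A(x) = (x - 6)^2*(x - 5)^2

Step 2 — compute geometric multiplicities via the rank-nullity identity g(λ) = n − rank(A − λI):
  rank(A − (5)·I) = 3, so dim ker(A − (5)·I) = n − 3 = 1
  rank(A − (6)·I) = 3, so dim ker(A − (6)·I) = n − 3 = 1

Summary:
  λ = 5: algebraic multiplicity = 2, geometric multiplicity = 1
  λ = 6: algebraic multiplicity = 2, geometric multiplicity = 1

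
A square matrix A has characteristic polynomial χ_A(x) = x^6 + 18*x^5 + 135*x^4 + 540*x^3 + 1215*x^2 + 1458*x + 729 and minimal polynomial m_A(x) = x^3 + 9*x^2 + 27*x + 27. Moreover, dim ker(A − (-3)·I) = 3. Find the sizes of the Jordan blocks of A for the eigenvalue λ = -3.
Block sizes for λ = -3: [3, 2, 1]

Step 1 — from the characteristic polynomial, algebraic multiplicity of λ = -3 is 6. From dim ker(A − (-3)·I) = 3, there are exactly 3 Jordan blocks for λ = -3.
Step 2 — from the minimal polynomial, the factor (x + 3)^3 tells us the largest block for λ = -3 has size 3.
Step 3 — with total size 6, 3 blocks, and largest block 3, the block sizes (in nonincreasing order) are [3, 2, 1].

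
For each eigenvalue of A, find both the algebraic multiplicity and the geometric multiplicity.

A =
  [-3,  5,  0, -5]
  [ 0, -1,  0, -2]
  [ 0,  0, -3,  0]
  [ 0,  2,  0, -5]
λ = -3: alg = 4, geom = 3

Step 1 — factor the characteristic polynomial to read off the algebraic multiplicities:
  χ_A(x) = (x + 3)^4

Step 2 — compute geometric multiplicities via the rank-nullity identity g(λ) = n − rank(A − λI):
  rank(A − (-3)·I) = 1, so dim ker(A − (-3)·I) = n − 1 = 3

Summary:
  λ = -3: algebraic multiplicity = 4, geometric multiplicity = 3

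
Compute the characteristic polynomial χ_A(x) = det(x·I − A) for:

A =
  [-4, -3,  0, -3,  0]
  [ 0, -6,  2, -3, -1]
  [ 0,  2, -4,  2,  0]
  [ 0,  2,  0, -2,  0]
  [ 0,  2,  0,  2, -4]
x^5 + 20*x^4 + 160*x^3 + 640*x^2 + 1280*x + 1024

Expanding det(x·I − A) (e.g. by cofactor expansion or by noting that A is similar to its Jordan form J, which has the same characteristic polynomial as A) gives
  χ_A(x) = x^5 + 20*x^4 + 160*x^3 + 640*x^2 + 1280*x + 1024
which factors as (x + 4)^5. The eigenvalues (with algebraic multiplicities) are λ = -4 with multiplicity 5.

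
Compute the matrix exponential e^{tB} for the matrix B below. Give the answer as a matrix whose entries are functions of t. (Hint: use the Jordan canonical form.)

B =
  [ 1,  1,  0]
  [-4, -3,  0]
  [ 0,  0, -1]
e^{tB} =
  [2*t*exp(-t) + exp(-t), t*exp(-t), 0]
  [-4*t*exp(-t), -2*t*exp(-t) + exp(-t), 0]
  [0, 0, exp(-t)]

Strategy: write B = P · J · P⁻¹ where J is a Jordan canonical form, so e^{tB} = P · e^{tJ} · P⁻¹, and e^{tJ} can be computed block-by-block.

B has Jordan form
J =
  [-1,  1,  0]
  [ 0, -1,  0]
  [ 0,  0, -1]
(up to reordering of blocks).

Per-block formulas:
  For a 2×2 Jordan block J_2(-1): exp(t · J_2(-1)) = e^(-1t)·(I + t·N), where N is the 2×2 nilpotent shift.
  For a 1×1 block at λ = -1: exp(t · [-1]) = [e^(-1t)].

After assembling e^{tJ} and conjugating by P, we get:

e^{tB} =
  [2*t*exp(-t) + exp(-t), t*exp(-t), 0]
  [-4*t*exp(-t), -2*t*exp(-t) + exp(-t), 0]
  [0, 0, exp(-t)]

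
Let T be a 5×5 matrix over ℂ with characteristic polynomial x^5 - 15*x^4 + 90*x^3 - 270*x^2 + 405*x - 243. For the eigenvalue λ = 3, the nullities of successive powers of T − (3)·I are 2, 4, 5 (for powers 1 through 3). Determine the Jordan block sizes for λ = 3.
Block sizes for λ = 3: [3, 2]

From the dimensions of kernels of powers, the number of Jordan blocks of size at least j is d_j − d_{j−1} where d_j = dim ker(N^j) (with d_0 = 0). Computing the differences gives [2, 2, 1].
The number of blocks of size exactly k is (#blocks of size ≥ k) − (#blocks of size ≥ k + 1), so the partition is: 1 block(s) of size 2, 1 block(s) of size 3.
In nonincreasing order the block sizes are [3, 2].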